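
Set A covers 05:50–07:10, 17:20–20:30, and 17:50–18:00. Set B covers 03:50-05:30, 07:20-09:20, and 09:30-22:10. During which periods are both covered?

A, merged: 05:50–07:10, 17:20–20:30.
05:50–07:10 meets no B interval.
17:20–20:30 ∩ B → 17:20–20:30.

17:20–20:30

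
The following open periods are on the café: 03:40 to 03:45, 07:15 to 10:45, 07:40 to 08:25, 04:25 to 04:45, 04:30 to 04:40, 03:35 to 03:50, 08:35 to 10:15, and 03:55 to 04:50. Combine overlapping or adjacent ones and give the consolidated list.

Sort by start: 03:35-03:50, 03:40-03:45, 03:55-04:50, 04:25-04:45, 04:30-04:40, 07:15-10:45, 07:40-08:25, 08:35-10:15.
03:40-03:45 overlaps/touches 03:35-03:50 → extend to 03:35-03:50.
03:55-04:50 is disjoint → start new block.
04:25-04:45 overlaps/touches 03:55-04:50 → extend to 03:55-04:50.
04:30-04:40 overlaps/touches 03:55-04:50 → extend to 03:55-04:50.
07:15-10:45 is disjoint → start new block.
07:40-08:25 overlaps/touches 07:15-10:45 → extend to 07:15-10:45.
08:35-10:15 overlaps/touches 07:15-10:45 → extend to 07:15-10:45.

03:35-03:50, 03:55-04:50, 07:15-10:45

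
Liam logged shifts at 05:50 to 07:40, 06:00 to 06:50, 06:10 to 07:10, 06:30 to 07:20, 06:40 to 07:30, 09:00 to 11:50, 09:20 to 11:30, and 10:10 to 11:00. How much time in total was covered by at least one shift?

4 h 40 min

Merged: 05:50-07:40, 09:00-11:50.
Lengths: 1 h 50 min + 2 h 50 min = 4 h 40 min.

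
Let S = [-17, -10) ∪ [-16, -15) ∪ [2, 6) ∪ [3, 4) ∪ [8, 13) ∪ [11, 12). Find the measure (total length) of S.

Merged: [-17, -10), [2, 6), [8, 13).
Lengths: 7 + 4 + 5 = 16.

16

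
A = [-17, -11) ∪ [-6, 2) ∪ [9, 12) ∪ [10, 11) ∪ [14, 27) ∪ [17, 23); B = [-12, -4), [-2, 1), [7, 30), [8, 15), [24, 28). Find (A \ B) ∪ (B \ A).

[-17, -12) ∪ [-11, -6) ∪ [-4, -2) ∪ [1, 2) ∪ [7, 9) ∪ [12, 14) ∪ [27, 30)

A, merged: [-17, -11), [-6, 2), [9, 12), [14, 27).
B, merged: [-12, -4), [-2, 1), [7, 30).
Only in the first: [-17, -12), [-4, -2), [1, 2).
Only in the second: [-11, -6), [7, 9), [12, 14), [27, 30).
Together these are the periods covered by exactly one.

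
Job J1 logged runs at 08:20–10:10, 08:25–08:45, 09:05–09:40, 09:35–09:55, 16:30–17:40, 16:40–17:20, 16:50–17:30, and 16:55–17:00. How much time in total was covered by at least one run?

Merged: 08:20–10:10, 16:30–17:40.
Lengths: 1 h 50 min + 1 h 10 min = 3 h.

3 h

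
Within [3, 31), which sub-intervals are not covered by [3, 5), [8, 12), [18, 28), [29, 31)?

[5, 8) ∪ [12, 18) ∪ [28, 29)

After merging, the occupied span is [3, 5), [8, 12), [18, 28), [29, 31).
Gaps within [3, 31): [5, 8), [12, 18), [28, 29).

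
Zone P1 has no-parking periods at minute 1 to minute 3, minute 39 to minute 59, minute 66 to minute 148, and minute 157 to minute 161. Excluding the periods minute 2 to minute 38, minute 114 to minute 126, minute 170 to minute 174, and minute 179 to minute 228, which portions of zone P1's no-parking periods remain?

minute 1 to minute 2, minute 39 to minute 59, minute 66 to minute 114, minute 126 to minute 148, minute 157 to minute 161

minute 1 to minute 3 \ B = minute 1 to minute 2.
minute 39 to minute 59: nothing removed.
minute 66 to minute 148 \ B = minute 66 to minute 114, minute 126 to minute 148.
minute 157 to minute 161: nothing removed.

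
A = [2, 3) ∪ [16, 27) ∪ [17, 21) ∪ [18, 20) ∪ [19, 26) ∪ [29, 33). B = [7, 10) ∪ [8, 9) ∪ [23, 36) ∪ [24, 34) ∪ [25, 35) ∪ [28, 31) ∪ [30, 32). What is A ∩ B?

A, merged: [2, 3), [16, 27), [29, 33).
B, merged: [7, 10), [23, 36).
[2, 3): no overlap with the second set.
[16, 27) meets the second set on [23, 27).
[29, 33) meets the second set on [29, 33).

[23, 27) ∪ [29, 33)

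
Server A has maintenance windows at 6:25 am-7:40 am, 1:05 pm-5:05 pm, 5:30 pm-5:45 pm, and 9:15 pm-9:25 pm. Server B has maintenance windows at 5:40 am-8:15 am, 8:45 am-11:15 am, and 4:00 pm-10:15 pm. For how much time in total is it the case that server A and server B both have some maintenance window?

2 h 45 min

A ∩ B = 6:25 am-7:40 am, 4:00 pm-5:05 pm, 5:30 pm-5:45 pm, 9:15 pm-9:25 pm.
Total: 1 h 15 min + 1 h 5 min + 15 min + 10 min = 2 h 45 min.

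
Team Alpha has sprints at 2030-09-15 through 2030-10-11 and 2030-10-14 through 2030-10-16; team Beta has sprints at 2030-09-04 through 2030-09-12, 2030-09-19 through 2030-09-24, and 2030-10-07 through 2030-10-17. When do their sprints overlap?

2030-09-15 through 2030-10-11 overlaps B on 2030-09-19 through 2030-09-24, 2030-10-07 through 2030-10-11.
2030-10-14 through 2030-10-16 overlaps B on 2030-10-14 through 2030-10-16.

2030-09-19 through 2030-09-24, 2030-10-07 through 2030-10-11, 2030-10-14 through 2030-10-16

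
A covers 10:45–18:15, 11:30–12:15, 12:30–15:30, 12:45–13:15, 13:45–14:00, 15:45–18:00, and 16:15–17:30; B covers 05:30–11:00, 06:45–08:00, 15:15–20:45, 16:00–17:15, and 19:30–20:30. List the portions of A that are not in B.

Merge the first list: 10:45–18:15.
Merge the second list: 05:30–11:00, 15:15–20:45.
10:45–18:15 with B removed leaves 11:00–15:15.

11:00–15:15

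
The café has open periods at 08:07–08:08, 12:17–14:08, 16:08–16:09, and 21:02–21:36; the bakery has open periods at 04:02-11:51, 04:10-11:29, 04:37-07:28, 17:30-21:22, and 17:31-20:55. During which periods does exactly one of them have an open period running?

04:02–08:07, 08:08–11:51, 12:17–14:08, 16:08–16:09, 17:30–21:02, 21:22–21:36

B, merged: 04:02–11:51, 17:30–21:22.
A but not B: 12:17–14:08, 16:08–16:09, 21:22–21:36.
B but not A: 04:02–08:07, 08:08–11:51, 17:30–21:02.
Combining gives A △ B.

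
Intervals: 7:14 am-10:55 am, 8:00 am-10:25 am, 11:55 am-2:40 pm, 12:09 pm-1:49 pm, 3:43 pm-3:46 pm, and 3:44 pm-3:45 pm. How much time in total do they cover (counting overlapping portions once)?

Merged: 7:14 am–10:55 am, 11:55 am–2:40 pm, 3:43 pm–3:46 pm.
Lengths: 3 h 41 min + 2 h 45 min + 3 min = 6 h 29 min.

6 h 29 min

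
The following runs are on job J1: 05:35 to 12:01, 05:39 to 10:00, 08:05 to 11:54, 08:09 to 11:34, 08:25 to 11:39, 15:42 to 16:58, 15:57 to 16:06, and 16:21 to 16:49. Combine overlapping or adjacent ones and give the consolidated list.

05:39-10:00 overlaps/touches 05:35-12:01 → extend to 05:35-12:01.
08:05-11:54 overlaps/touches 05:35-12:01 → extend to 05:35-12:01.
08:09-11:34 overlaps/touches 05:35-12:01 → extend to 05:35-12:01.
08:25-11:39 overlaps/touches 05:35-12:01 → extend to 05:35-12:01.
15:42-16:58 is disjoint → start new block.
15:57-16:06 overlaps/touches 15:42-16:58 → extend to 15:42-16:58.
16:21-16:49 overlaps/touches 15:42-16:58 → extend to 15:42-16:58.

05:35-12:01, 15:42-16:58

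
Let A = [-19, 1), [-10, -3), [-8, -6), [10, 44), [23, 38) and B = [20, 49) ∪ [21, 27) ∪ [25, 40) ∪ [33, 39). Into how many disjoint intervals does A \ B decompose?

2

A, merged: [-19, 1), [10, 44).
B, merged: [20, 49).
A \ B = [-19, 1), [10, 20).
That is 2 disjoint pieces.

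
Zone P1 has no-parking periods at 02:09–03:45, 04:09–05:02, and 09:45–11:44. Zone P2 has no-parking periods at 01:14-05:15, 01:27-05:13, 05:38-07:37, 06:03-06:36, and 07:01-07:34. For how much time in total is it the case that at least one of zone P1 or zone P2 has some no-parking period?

Merge the second list: 01:14-05:15, 05:38-07:37.
A ∪ B = 01:14-05:15, 05:38-07:37, 09:45-11:44.
Total: 4 h 1 min + 1 h 59 min + 1 h 59 min = 7 h 59 min.

7 h 59 min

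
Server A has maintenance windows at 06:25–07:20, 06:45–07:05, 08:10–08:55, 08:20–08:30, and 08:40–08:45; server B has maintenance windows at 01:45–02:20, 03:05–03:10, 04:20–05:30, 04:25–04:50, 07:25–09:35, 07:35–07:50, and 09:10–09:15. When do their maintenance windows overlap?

A, merged: 06:25–07:20, 08:10–08:55.
B, merged: 01:45–02:20, 03:05–03:10, 04:20–05:30, 07:25–09:35.
06:25–07:20 meets no B interval.
08:10–08:55 ∩ B → 08:10–08:55.

08:10–08:55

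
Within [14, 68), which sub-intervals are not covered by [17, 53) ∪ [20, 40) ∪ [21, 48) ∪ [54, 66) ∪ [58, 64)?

Covered (merged): [17, 53), [54, 66).
Complement within [14, 68): [14, 17), [53, 54), [66, 68).

[14, 17) ∪ [53, 54) ∪ [66, 68)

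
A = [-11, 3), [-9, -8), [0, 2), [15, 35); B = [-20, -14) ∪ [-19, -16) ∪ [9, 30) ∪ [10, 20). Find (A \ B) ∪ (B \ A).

A, merged: [-11, 3), [15, 35).
B, merged: [-20, -14), [9, 30).
Only in the first: [-11, 3), [30, 35).
Only in the second: [-20, -14), [9, 15).
Together these are the periods covered by exactly one.

[-20, -14) ∪ [-11, 3) ∪ [9, 15) ∪ [30, 35)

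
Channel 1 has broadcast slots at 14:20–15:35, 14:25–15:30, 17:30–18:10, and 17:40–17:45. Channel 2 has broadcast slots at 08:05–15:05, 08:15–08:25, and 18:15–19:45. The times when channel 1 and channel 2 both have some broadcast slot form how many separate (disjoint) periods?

1

Merge the first list: 14:20–15:35, 17:30–18:10.
Merge the second list: 08:05–15:05, 18:15–19:45.
A ∩ B = 14:20–15:05.
That is 1 disjoint piece.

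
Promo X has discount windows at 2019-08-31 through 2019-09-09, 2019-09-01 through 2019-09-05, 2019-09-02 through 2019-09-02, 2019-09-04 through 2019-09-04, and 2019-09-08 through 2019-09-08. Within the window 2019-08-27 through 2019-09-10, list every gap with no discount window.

2019-08-27 through 2019-08-30, 2019-09-10 through 2019-09-10

Covered (merged): 2019-08-31 through 2019-09-09.
Complement within 2019-08-27 through 2019-09-10: 2019-08-27 through 2019-08-30, 2019-09-10 through 2019-09-10.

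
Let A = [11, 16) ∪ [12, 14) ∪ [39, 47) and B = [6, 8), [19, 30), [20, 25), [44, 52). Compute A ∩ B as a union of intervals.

A, merged: [11, 16), [39, 47).
B, merged: [6, 8), [19, 30), [44, 52).
[11, 16) meets no B interval.
[39, 47) ∩ B → [44, 47).

[44, 47)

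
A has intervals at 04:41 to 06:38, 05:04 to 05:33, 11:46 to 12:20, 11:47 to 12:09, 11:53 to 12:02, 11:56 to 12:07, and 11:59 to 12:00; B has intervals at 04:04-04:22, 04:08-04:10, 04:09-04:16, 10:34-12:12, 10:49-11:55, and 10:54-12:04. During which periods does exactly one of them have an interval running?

04:04-04:22, 04:41-06:38, 10:34-11:46, 12:12-12:20

A, merged: 04:41-06:38, 11:46-12:20.
B, merged: 04:04-04:22, 10:34-12:12.
A \ B = 04:41-06:38, 12:12-12:20.
B \ A = 04:04-04:22, 10:34-11:46.
Union of the two gives the symmetric difference.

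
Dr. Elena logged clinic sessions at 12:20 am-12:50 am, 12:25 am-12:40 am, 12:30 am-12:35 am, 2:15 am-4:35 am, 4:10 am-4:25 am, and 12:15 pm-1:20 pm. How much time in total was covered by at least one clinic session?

3 h 55 min

Merged: 12:20 am–12:50 am, 2:15 am–4:35 am, 12:15 pm–1:20 pm.
Lengths: 30 min + 2 h 20 min + 1 h 5 min = 3 h 55 min.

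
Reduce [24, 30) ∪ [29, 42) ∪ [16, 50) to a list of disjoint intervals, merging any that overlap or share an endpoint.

[16, 50)

Sort by start: [16, 50), [24, 30), [29, 42).
[24, 30) overlaps/touches [16, 50) → extend to [16, 50).
[29, 42) overlaps/touches [16, 50) → extend to [16, 50).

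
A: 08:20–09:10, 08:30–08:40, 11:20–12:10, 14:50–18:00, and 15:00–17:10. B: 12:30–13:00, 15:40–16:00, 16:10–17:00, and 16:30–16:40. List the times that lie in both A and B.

15:40–16:00, 16:10–17:00

First set merges to 08:20–09:10, 11:20–12:10, 14:50–18:00.
Second set merges to 12:30–13:00, 15:40–16:00, 16:10–17:00.
08:20–09:10: no overlap with the second set.
11:20–12:10: no overlap with the second set.
14:50–18:00 meets the second set on 15:40–16:00, 16:10–17:00.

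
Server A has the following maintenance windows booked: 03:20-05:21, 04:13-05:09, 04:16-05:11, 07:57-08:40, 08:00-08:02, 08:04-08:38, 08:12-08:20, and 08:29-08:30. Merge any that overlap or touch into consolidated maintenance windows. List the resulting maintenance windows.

03:20-05:21, 07:57-08:40

04:13-05:09 overlaps/touches 03:20-05:21 → extend to 03:20-05:21.
04:16-05:11 overlaps/touches 03:20-05:21 → extend to 03:20-05:21.
07:57-08:40 is disjoint → start new block.
08:00-08:02 overlaps/touches 07:57-08:40 → extend to 07:57-08:40.
08:04-08:38 overlaps/touches 07:57-08:40 → extend to 07:57-08:40.
08:12-08:20 overlaps/touches 07:57-08:40 → extend to 07:57-08:40.
08:29-08:30 overlaps/touches 07:57-08:40 → extend to 07:57-08:40.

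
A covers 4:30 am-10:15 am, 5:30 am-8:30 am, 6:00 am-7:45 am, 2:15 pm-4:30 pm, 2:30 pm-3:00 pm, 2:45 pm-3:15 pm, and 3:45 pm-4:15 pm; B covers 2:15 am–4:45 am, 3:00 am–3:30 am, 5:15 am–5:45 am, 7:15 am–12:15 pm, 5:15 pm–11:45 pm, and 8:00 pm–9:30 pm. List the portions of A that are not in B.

A, merged: 4:30 am-10:15 am, 2:15 pm-4:30 pm.
B, merged: 2:15 am-4:45 am, 5:15 am-5:45 am, 7:15 am-12:15 pm, 5:15 pm-11:45 pm.
4:30 am-10:15 am with B removed leaves 4:45 am-5:15 am, 5:45 am-7:15 am.
2:15 pm-4:30 pm is untouched.

4:45 am-5:15 am, 5:45 am-7:15 am, 2:15 pm-4:30 pm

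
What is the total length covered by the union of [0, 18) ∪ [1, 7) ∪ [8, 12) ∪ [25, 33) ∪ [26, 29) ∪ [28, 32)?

Merged: [0, 18), [25, 33).
Lengths: 18 + 8 = 26.

26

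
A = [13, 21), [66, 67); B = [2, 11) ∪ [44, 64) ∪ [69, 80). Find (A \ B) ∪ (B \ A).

[2, 11) ∪ [13, 21) ∪ [44, 64) ∪ [66, 67) ∪ [69, 80)

A but not B: [13, 21), [66, 67).
B but not A: [2, 11), [44, 64), [69, 80).
Combining gives A △ B.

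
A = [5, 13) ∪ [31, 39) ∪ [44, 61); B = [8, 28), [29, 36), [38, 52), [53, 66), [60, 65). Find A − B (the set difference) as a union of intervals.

Merge the second list: [8, 28), [29, 36), [38, 52), [53, 66).
[5, 13) \ B = [5, 8).
[31, 39) \ B = [36, 38).
[44, 61) \ B = [52, 53).

[5, 8) ∪ [36, 38) ∪ [52, 53)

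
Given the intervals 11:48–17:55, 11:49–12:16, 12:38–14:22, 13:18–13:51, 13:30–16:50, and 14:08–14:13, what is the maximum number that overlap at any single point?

4

At 13:30, 4 of the intervals are simultaneously active.
No point has more.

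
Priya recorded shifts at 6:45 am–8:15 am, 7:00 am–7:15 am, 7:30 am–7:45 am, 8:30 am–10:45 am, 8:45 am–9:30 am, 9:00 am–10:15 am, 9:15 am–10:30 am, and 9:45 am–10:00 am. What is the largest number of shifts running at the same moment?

At 9:15 am, 4 of the intervals are simultaneously active.
No point has more.

4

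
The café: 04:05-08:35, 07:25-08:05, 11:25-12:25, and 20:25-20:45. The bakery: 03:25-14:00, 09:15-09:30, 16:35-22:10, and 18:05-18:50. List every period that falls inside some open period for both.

04:05–08:35, 11:25–12:25, 20:25–20:45

Merge the first list: 04:05–08:35, 11:25–12:25, 20:25–20:45.
Merge the second list: 03:25–14:00, 16:35–22:10.
04:05–08:35 ∩ B → 04:05–08:35.
11:25–12:25 ∩ B → 11:25–12:25.
20:25–20:45 ∩ B → 20:25–20:45.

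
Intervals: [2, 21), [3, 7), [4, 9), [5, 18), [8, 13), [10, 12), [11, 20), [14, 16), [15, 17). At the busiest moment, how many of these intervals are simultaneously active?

5

Sweep endpoints in order; track running count of active intervals.
Peak of 5 reached at 11.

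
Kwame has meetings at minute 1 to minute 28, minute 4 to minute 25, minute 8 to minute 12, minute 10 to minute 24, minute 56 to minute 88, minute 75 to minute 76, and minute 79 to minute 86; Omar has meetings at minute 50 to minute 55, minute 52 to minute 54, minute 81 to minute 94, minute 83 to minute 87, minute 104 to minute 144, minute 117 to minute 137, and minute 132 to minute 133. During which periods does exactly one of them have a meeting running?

minute 1 to minute 28, minute 50 to minute 55, minute 56 to minute 81, minute 88 to minute 94, minute 104 to minute 144

First set merges to minute 1 to minute 28, minute 56 to minute 88.
Second set merges to minute 50 to minute 55, minute 81 to minute 94, minute 104 to minute 144.
Only in the first: minute 1 to minute 28, minute 56 to minute 81.
Only in the second: minute 50 to minute 55, minute 88 to minute 94, minute 104 to minute 144.
Together these are the periods covered by exactly one.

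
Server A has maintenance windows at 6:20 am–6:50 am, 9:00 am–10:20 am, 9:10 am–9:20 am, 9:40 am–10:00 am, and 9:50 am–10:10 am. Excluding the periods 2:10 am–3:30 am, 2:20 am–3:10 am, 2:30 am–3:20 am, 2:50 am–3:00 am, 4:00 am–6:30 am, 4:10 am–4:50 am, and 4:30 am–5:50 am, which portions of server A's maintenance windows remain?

Merge the first list: 6:20 am–6:50 am, 9:00 am–10:20 am.
Merge the second list: 2:10 am–3:30 am, 4:00 am–6:30 am.
6:20 am–6:50 am with B removed leaves 6:30 am–6:50 am.
9:00 am–10:20 am is untouched.

6:30 am–6:50 am, 9:00 am–10:20 am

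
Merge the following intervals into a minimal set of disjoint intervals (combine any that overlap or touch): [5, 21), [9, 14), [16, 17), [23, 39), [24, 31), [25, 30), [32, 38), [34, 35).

[9, 14) overlaps/touches [5, 21) → extend to [5, 21).
[16, 17) overlaps/touches [5, 21) → extend to [5, 21).
[23, 39) is disjoint → start new block.
[24, 31) overlaps/touches [23, 39) → extend to [23, 39).
[25, 30) overlaps/touches [23, 39) → extend to [23, 39).
[32, 38) overlaps/touches [23, 39) → extend to [23, 39).
[34, 35) overlaps/touches [23, 39) → extend to [23, 39).

[5, 21) ∪ [23, 39)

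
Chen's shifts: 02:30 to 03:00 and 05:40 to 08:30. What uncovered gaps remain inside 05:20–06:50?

05:20–05:40

Covered (merged): 02:30–03:00, 05:40–08:30.
Complement within 05:20–06:50: 05:20–05:40.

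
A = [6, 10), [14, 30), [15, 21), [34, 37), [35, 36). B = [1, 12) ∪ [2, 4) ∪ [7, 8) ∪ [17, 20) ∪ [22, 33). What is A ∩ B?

[6, 10) ∪ [17, 20) ∪ [22, 30)

Merge the first list: [6, 10), [14, 30), [34, 37).
Merge the second list: [1, 12), [17, 20), [22, 33).
[6, 10) meets the second set on [6, 10).
[14, 30) meets the second set on [17, 20), [22, 30).
[34, 37): no overlap with the second set.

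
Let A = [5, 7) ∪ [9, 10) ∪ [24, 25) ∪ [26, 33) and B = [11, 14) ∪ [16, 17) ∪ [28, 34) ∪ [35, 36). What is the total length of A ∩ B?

5

A ∩ B = [28, 33).
Total: 5.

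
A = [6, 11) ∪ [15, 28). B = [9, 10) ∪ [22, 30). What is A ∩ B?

[6, 11) overlaps B on [9, 10).
[15, 28) overlaps B on [22, 28).

[9, 10) ∪ [22, 28)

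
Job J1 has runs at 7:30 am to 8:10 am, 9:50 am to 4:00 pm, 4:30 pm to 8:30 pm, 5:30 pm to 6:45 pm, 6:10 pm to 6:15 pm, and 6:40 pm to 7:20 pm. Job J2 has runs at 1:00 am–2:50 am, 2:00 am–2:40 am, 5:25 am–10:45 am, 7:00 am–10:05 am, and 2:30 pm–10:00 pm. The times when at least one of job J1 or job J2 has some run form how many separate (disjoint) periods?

2

Merge the first list: 7:30 am-8:10 am, 9:50 am-4:00 pm, 4:30 pm-8:30 pm.
Merge the second list: 1:00 am-2:50 am, 5:25 am-10:45 am, 2:30 pm-10:00 pm.
A ∪ B = 1:00 am-2:50 am, 5:25 am-10:00 pm.
That is 2 disjoint pieces.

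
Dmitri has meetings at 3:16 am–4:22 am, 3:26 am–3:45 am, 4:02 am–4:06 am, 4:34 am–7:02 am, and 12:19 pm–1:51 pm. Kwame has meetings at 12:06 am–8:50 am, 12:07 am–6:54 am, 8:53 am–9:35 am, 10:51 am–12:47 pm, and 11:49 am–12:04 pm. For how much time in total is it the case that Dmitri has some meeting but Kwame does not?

1 h 4 min

Merge the first list: 3:16 am–4:22 am, 4:34 am–7:02 am, 12:19 pm–1:51 pm.
Merge the second list: 12:06 am–8:50 am, 8:53 am–9:35 am, 10:51 am–12:47 pm.
A \ B = 12:47 pm–1:51 pm.
Total: 1 h 4 min.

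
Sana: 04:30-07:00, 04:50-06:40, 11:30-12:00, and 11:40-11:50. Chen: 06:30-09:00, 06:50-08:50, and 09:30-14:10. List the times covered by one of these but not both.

A, merged: 04:30-07:00, 11:30-12:00.
B, merged: 06:30-09:00, 09:30-14:10.
A \ B = 04:30-06:30.
B \ A = 07:00-09:00, 09:30-11:30, 12:00-14:10.
Union of the two gives the symmetric difference.

04:30-06:30, 07:00-09:00, 09:30-11:30, 12:00-14:10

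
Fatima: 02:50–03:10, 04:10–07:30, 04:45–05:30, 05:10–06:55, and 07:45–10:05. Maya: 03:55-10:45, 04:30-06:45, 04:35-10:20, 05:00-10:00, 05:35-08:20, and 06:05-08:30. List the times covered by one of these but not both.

First set merges to 02:50–03:10, 04:10–07:30, 07:45–10:05.
Second set merges to 03:55–10:45.
Only in the first: 02:50–03:10.
Only in the second: 03:55–04:10, 07:30–07:45, 10:05–10:45.
Together these are the periods covered by exactly one.

02:50–03:10, 03:55–04:10, 07:30–07:45, 10:05–10:45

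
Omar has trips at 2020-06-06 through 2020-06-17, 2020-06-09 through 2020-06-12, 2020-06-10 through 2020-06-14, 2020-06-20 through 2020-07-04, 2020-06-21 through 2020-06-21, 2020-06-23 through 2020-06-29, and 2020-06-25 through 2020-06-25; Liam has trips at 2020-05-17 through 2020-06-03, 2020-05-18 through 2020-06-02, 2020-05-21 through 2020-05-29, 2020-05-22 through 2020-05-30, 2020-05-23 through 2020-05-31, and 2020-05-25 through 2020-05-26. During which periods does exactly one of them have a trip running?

Merge the first list: 2020-06-06 through 2020-06-17, 2020-06-20 through 2020-07-04.
Merge the second list: 2020-05-17 through 2020-06-03.
Only in the first: 2020-06-06 through 2020-06-17, 2020-06-20 through 2020-07-04.
Only in the second: 2020-05-17 through 2020-06-03.
Together these are the periods covered by exactly one.

2020-05-17 through 2020-06-03, 2020-06-06 through 2020-06-17, 2020-06-20 through 2020-07-04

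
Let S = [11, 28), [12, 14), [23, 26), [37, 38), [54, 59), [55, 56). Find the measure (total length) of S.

Merged: [11, 28), [37, 38), [54, 59).
Lengths: 17 + 1 + 5 = 23.

23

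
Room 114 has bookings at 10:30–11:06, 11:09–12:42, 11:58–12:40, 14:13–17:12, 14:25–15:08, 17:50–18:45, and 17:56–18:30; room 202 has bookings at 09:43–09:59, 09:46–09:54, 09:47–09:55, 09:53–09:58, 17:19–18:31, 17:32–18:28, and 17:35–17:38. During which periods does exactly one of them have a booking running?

First set merges to 10:30–11:06, 11:09–12:42, 14:13–17:12, 17:50–18:45.
Second set merges to 09:43–09:59, 17:19–18:31.
A but not B: 10:30–11:06, 11:09–12:42, 14:13–17:12, 18:31–18:45.
B but not A: 09:43–09:59, 17:19–17:50.
Combining gives A △ B.

09:43–09:59, 10:30–11:06, 11:09–12:42, 14:13–17:12, 17:19–17:50, 18:31–18:45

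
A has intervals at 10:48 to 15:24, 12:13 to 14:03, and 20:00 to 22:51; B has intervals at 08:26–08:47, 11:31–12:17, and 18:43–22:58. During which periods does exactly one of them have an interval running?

08:26–08:47, 10:48–11:31, 12:17–15:24, 18:43–20:00, 22:51–22:58

Merge the first list: 10:48–15:24, 20:00–22:51.
Only in the first: 10:48–11:31, 12:17–15:24.
Only in the second: 08:26–08:47, 18:43–20:00, 22:51–22:58.
Together these are the periods covered by exactly one.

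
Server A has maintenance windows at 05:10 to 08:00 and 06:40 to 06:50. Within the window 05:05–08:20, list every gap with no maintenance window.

05:05–05:10, 08:00–08:20

The merged coverage is 05:10–08:00.
Uncovered inside 05:05–08:20: 05:05–05:10, 08:00–08:20.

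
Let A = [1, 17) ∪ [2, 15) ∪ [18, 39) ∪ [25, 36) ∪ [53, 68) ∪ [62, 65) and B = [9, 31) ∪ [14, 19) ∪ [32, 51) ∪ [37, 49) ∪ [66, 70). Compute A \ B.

Merge the first list: [1, 17), [18, 39), [53, 68).
Merge the second list: [9, 31), [32, 51), [66, 70).
[1, 17) with B removed leaves [1, 9).
[18, 39) with B removed leaves [31, 32).
[53, 68) with B removed leaves [53, 66).

[1, 9) ∪ [31, 32) ∪ [53, 66)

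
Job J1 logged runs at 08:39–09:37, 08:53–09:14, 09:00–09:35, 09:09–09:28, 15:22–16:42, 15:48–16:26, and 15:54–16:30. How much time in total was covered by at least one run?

2 h 18 min

Merged: 08:39–09:37, 15:22–16:42.
Lengths: 58 min + 1 h 20 min = 2 h 18 min.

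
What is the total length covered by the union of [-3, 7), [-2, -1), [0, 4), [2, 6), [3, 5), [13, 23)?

20

Merged: [-3, 7), [13, 23).
Lengths: 10 + 10 = 20.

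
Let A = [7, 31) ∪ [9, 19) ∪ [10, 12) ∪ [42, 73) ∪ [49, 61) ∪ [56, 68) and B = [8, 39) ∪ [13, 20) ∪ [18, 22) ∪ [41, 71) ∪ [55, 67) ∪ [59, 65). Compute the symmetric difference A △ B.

[7, 8) ∪ [31, 39) ∪ [41, 42) ∪ [71, 73)

A, merged: [7, 31), [42, 73).
B, merged: [8, 39), [41, 71).
A \ B = [7, 8), [71, 73).
B \ A = [31, 39), [41, 42).
Union of the two gives the symmetric difference.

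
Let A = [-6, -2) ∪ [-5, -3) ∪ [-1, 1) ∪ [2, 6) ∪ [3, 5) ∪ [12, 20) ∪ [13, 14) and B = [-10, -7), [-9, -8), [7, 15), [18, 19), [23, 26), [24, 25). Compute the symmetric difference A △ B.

Merge the first list: [-6, -2), [-1, 1), [2, 6), [12, 20).
Merge the second list: [-10, -7), [7, 15), [18, 19), [23, 26).
A \ B = [-6, -2), [-1, 1), [2, 6), [15, 18), [19, 20).
B \ A = [-10, -7), [7, 12), [23, 26).
Union of the two gives the symmetric difference.

[-10, -7) ∪ [-6, -2) ∪ [-1, 1) ∪ [2, 6) ∪ [7, 12) ∪ [15, 18) ∪ [19, 20) ∪ [23, 26)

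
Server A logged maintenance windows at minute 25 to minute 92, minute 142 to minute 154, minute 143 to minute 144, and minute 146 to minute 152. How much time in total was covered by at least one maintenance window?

Merged: minute 25 to minute 92, minute 142 to minute 154.
Lengths: 67 minutes + 12 minutes = 79 minutes.

79 minutes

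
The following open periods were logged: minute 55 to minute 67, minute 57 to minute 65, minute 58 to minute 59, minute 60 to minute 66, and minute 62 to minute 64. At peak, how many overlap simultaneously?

Sweep endpoints in order; track running count of active intervals.
Peak of 4 reached at minute 62.

4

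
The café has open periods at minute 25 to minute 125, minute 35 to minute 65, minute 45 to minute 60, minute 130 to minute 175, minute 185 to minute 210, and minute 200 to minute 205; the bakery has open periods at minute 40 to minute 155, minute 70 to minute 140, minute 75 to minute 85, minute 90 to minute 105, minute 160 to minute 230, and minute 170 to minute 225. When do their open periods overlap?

minute 40 to minute 125, minute 130 to minute 155, minute 160 to minute 175, minute 185 to minute 210

Merge the first list: minute 25 to minute 125, minute 130 to minute 175, minute 185 to minute 210.
Merge the second list: minute 40 to minute 155, minute 160 to minute 230.
minute 25 to minute 125 meets the second set on minute 40 to minute 125.
minute 130 to minute 175 meets the second set on minute 130 to minute 155, minute 160 to minute 175.
minute 185 to minute 210 meets the second set on minute 185 to minute 210.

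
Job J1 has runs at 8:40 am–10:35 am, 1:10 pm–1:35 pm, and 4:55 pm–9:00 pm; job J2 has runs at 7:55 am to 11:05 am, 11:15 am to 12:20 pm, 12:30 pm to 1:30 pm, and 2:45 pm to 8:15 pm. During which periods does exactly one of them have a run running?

7:55 am-8:40 am, 10:35 am-11:05 am, 11:15 am-12:20 pm, 12:30 pm-1:10 pm, 1:30 pm-1:35 pm, 2:45 pm-4:55 pm, 8:15 pm-9:00 pm

A \ B = 1:30 pm-1:35 pm, 8:15 pm-9:00 pm.
B \ A = 7:55 am-8:40 am, 10:35 am-11:05 am, 11:15 am-12:20 pm, 12:30 pm-1:10 pm, 2:45 pm-4:55 pm.
Union of the two gives the symmetric difference.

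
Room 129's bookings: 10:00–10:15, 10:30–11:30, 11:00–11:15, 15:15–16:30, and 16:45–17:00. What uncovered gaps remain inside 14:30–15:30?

14:30–15:15

Covered (merged): 10:00–10:15, 10:30–11:30, 15:15–16:30, 16:45–17:00.
Complement within 14:30–15:30: 14:30–15:15.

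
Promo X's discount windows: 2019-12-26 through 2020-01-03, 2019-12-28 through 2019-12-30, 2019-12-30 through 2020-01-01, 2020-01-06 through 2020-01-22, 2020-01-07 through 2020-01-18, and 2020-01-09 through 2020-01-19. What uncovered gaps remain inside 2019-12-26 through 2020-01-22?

2020-01-04 through 2020-01-05

The merged coverage is 2019-12-26 through 2020-01-03, 2020-01-06 through 2020-01-22.
Uncovered inside 2019-12-26 through 2020-01-22: 2020-01-04 through 2020-01-05.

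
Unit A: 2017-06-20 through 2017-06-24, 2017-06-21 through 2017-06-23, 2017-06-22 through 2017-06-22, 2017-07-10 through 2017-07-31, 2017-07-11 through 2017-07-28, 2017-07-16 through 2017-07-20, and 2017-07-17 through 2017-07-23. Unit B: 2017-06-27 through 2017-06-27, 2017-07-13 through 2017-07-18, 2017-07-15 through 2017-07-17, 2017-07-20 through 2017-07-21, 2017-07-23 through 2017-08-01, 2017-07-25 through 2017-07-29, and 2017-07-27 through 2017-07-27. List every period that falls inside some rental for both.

2017-07-13 through 2017-07-18, 2017-07-20 through 2017-07-21, 2017-07-23 through 2017-07-31

A, merged: 2017-06-20 through 2017-06-24, 2017-07-10 through 2017-07-31.
B, merged: 2017-06-27 through 2017-06-27, 2017-07-13 through 2017-07-18, 2017-07-20 through 2017-07-21, 2017-07-23 through 2017-08-01.
2017-06-20 through 2017-06-24: no overlap with the second set.
2017-07-10 through 2017-07-31 meets the second set on 2017-07-13 through 2017-07-18, 2017-07-20 through 2017-07-21, 2017-07-23 through 2017-07-31.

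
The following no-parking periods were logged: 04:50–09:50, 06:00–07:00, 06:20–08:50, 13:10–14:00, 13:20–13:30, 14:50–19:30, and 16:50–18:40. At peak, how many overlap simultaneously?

Sweep endpoints in order; track running count of active intervals.
Peak of 3 reached at 06:20.

3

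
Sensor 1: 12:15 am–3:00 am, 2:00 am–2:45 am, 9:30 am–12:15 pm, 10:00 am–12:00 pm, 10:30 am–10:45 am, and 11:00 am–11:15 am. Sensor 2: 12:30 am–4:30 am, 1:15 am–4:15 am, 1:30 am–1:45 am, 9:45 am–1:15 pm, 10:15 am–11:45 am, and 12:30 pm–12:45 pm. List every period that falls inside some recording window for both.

12:30 am–3:00 am, 9:45 am–12:15 pm

A, merged: 12:15 am–3:00 am, 9:30 am–12:15 pm.
B, merged: 12:30 am–4:30 am, 9:45 am–1:15 pm.
12:15 am–3:00 am overlaps B on 12:30 am–3:00 am.
9:30 am–12:15 pm overlaps B on 9:45 am–12:15 pm.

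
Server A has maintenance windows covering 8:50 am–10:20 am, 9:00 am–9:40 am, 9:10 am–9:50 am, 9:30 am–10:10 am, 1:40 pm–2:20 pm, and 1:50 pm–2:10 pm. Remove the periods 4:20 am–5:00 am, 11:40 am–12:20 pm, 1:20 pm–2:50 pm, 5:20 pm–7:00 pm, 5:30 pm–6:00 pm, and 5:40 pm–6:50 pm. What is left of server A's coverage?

A, merged: 8:50 am–10:20 am, 1:40 pm–2:20 pm.
B, merged: 4:20 am–5:00 am, 11:40 am–12:20 pm, 1:20 pm–2:50 pm, 5:20 pm–7:00 pm.
8:50 am–10:20 am is untouched.
1:40 pm–2:20 pm lies entirely inside B → drops out.

8:50 am–10:20 am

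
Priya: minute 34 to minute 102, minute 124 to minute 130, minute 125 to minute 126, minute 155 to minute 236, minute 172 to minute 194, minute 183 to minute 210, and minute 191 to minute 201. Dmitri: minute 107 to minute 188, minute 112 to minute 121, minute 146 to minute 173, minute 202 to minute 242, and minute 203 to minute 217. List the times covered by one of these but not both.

minute 34 to minute 102, minute 107 to minute 124, minute 130 to minute 155, minute 188 to minute 202, minute 236 to minute 242

First set merges to minute 34 to minute 102, minute 124 to minute 130, minute 155 to minute 236.
Second set merges to minute 107 to minute 188, minute 202 to minute 242.
A but not B: minute 34 to minute 102, minute 188 to minute 202.
B but not A: minute 107 to minute 124, minute 130 to minute 155, minute 236 to minute 242.
Combining gives A △ B.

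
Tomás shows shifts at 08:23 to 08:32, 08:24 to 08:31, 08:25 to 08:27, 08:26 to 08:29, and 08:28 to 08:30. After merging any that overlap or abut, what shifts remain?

08:24–08:31 overlaps/touches 08:23–08:32 → extend to 08:23–08:32.
08:25–08:27 overlaps/touches 08:23–08:32 → extend to 08:23–08:32.
08:26–08:29 overlaps/touches 08:23–08:32 → extend to 08:23–08:32.
08:28–08:30 overlaps/touches 08:23–08:32 → extend to 08:23–08:32.

08:23–08:32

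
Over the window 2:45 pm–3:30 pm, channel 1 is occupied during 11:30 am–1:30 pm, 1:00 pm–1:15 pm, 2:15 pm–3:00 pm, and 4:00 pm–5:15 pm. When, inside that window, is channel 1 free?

After merging, the occupied span is 11:30 am–1:30 pm, 2:15 pm–3:00 pm, 4:00 pm–5:15 pm.
Complement within 2:45 pm–3:30 pm: 3:00 pm–3:30 pm.

3:00 pm–3:30 pm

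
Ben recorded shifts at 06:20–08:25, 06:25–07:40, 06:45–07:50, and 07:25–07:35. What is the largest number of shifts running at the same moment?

4

Walk the sorted start/end points keeping a running depth.
The depth first hits 4 at 07:25.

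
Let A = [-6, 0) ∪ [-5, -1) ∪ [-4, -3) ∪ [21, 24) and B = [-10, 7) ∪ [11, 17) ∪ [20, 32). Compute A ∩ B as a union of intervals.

First set merges to [-6, 0), [21, 24).
[-6, 0) meets the second set on [-6, 0).
[21, 24) meets the second set on [21, 24).

[-6, 0) ∪ [21, 24)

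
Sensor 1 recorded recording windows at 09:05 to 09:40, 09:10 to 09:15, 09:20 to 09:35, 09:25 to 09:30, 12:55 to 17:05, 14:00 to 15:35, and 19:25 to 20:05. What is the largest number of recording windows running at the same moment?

Walk the sorted start/end points keeping a running depth.
The depth first hits 3 at 09:25.

3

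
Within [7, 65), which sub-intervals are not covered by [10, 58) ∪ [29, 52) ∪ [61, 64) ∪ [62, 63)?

[7, 10) ∪ [58, 61) ∪ [64, 65)

The merged coverage is [10, 58), [61, 64).
Complement within [7, 65): [7, 10), [58, 61), [64, 65).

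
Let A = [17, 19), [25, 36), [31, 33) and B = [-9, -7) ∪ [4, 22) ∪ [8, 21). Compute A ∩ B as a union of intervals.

First set merges to [17, 19), [25, 36).
Second set merges to [-9, -7), [4, 22).
[17, 19) meets the second set on [17, 19).
[25, 36): no overlap with the second set.

[17, 19)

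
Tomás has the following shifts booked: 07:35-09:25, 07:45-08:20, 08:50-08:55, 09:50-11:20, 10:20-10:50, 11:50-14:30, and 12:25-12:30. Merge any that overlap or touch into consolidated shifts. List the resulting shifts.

07:35–09:25, 09:50–11:20, 11:50–14:30

07:45–08:20 overlaps/touches 07:35–09:25 → extend to 07:35–09:25.
08:50–08:55 overlaps/touches 07:35–09:25 → extend to 07:35–09:25.
09:50–11:20 is disjoint → start new block.
10:20–10:50 overlaps/touches 09:50–11:20 → extend to 09:50–11:20.
11:50–14:30 is disjoint → start new block.
12:25–12:30 overlaps/touches 11:50–14:30 → extend to 11:50–14:30.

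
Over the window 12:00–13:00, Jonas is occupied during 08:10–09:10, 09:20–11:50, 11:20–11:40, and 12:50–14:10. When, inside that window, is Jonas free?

The merged coverage is 08:10–09:10, 09:20–11:50, 12:50–14:10.
Gaps within 12:00–13:00: 12:00–12:50.

12:00–12:50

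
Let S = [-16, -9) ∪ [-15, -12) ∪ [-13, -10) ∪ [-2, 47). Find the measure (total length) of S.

Merged: [-16, -9), [-2, 47).
Lengths: 7 + 49 = 56.

56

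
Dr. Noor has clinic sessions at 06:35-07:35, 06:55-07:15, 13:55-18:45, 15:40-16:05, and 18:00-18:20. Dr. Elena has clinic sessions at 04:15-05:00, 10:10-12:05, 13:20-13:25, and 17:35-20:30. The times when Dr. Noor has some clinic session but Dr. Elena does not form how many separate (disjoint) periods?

2

First set merges to 06:35–07:35, 13:55–18:45.
A \ B = 06:35–07:35, 13:55–17:35.
That is 2 disjoint pieces.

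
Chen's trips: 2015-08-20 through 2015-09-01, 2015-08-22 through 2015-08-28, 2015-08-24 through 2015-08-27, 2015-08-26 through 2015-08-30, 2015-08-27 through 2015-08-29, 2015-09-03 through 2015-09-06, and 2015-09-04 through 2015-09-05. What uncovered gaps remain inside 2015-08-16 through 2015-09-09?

2015-08-16 through 2015-08-19, 2015-09-02 through 2015-09-02, 2015-09-07 through 2015-09-09

Covered (merged): 2015-08-20 through 2015-09-01, 2015-09-03 through 2015-09-06.
Complement within 2015-08-16 through 2015-09-09: 2015-08-16 through 2015-08-19, 2015-09-02 through 2015-09-02, 2015-09-07 through 2015-09-09.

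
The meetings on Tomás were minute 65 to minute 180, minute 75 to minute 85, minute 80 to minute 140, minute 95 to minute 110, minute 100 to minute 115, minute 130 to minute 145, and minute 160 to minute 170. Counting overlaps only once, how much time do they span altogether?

Merged: minute 65 to minute 180.
Length: 115 minutes.

115 minutes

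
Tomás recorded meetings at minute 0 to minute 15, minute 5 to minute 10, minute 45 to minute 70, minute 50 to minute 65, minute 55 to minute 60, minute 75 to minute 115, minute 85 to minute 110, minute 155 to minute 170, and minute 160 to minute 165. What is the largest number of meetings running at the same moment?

Sweep endpoints in order; track running count of active intervals.
Peak of 3 reached at minute 55.

3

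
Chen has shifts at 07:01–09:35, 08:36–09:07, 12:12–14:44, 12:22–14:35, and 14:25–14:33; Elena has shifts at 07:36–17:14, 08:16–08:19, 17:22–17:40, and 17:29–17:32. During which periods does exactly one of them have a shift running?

First set merges to 07:01–09:35, 12:12–14:44.
Second set merges to 07:36–17:14, 17:22–17:40.
A but not B: 07:01–07:36.
B but not A: 09:35–12:12, 14:44–17:14, 17:22–17:40.
Combining gives A △ B.

07:01–07:36, 09:35–12:12, 14:44–17:14, 17:22–17:40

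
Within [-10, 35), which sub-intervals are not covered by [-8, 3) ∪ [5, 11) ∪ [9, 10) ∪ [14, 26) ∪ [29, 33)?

[-10, -8) ∪ [3, 5) ∪ [11, 14) ∪ [26, 29) ∪ [33, 35)

Covered (merged): [-8, 3), [5, 11), [14, 26), [29, 33).
Gaps within [-10, 35): [-10, -8), [3, 5), [11, 14), [26, 29), [33, 35).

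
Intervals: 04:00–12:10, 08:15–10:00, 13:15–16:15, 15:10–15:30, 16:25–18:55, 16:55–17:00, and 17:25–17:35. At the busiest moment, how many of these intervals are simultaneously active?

2

Walk the sorted start/end points keeping a running depth.
The depth first hits 2 at 08:15.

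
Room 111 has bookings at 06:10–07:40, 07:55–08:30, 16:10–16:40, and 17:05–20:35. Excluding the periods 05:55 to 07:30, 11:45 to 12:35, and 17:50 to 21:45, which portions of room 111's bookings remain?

06:10-07:40 minus B → 07:30-07:40.
07:55-08:30: no B overlap → unchanged.
16:10-16:40: no B overlap → unchanged.
17:05-20:35 minus B → 17:05-17:50.

07:30-07:40, 07:55-08:30, 16:10-16:40, 17:05-17:50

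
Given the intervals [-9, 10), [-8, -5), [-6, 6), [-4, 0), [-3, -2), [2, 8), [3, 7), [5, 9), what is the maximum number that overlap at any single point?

Sweep endpoints in order; track running count of active intervals.
Peak of 5 reached at 5.

5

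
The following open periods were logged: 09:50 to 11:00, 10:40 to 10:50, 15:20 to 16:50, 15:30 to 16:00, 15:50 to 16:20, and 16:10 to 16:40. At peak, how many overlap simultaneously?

At 15:50, 3 of the intervals are simultaneously active.
No point has more.

3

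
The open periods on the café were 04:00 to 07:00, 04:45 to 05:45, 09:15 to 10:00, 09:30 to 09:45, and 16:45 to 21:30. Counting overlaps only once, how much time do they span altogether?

Merged: 04:00-07:00, 09:15-10:00, 16:45-21:30.
Lengths: 3 h + 45 min + 4 h 45 min = 8 h 30 min.

8 h 30 min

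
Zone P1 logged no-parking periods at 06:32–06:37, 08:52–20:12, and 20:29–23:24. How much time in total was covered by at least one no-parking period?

Merged: 06:32–06:37, 08:52–20:12, 20:29–23:24.
Lengths: 5 min + 11 h 20 min + 2 h 55 min = 14 h 20 min.

14 h 20 min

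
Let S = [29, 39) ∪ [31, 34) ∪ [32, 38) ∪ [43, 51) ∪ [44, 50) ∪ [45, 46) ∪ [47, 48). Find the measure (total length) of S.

18

Merged: [29, 39), [43, 51).
Lengths: 10 + 8 = 18.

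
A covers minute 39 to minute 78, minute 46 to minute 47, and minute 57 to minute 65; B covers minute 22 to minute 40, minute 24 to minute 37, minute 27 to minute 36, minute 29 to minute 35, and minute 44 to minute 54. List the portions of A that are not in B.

First set merges to minute 39 to minute 78.
Second set merges to minute 22 to minute 40, minute 44 to minute 54.
minute 39 to minute 78 with B removed leaves minute 40 to minute 44, minute 54 to minute 78.

minute 40 to minute 44, minute 54 to minute 78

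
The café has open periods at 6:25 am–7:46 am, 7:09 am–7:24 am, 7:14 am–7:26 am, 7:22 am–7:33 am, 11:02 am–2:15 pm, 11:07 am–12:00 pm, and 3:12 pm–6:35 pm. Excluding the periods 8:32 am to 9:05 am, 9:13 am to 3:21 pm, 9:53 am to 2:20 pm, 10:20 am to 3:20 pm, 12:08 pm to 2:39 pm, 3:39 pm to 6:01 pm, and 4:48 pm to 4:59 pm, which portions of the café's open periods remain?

6:25 am–7:46 am, 3:21 pm–3:39 pm, 6:01 pm–6:35 pm

Merge the first list: 6:25 am–7:46 am, 11:02 am–2:15 pm, 3:12 pm–6:35 pm.
Merge the second list: 8:32 am–9:05 am, 9:13 am–3:21 pm, 3:39 pm–6:01 pm.
6:25 am–7:46 am: no B overlap → unchanged.
11:02 am–2:15 pm: fully covered by B → removed.
3:12 pm–6:35 pm minus B → 3:21 pm–3:39 pm, 6:01 pm–6:35 pm.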